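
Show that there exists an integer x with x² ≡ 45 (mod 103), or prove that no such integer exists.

Apply Euler's criterion with the prime 103: 45 is a quadratic residue iff 45^51 ≡ 1 (mod 103), and a non-residue iff it is ≡ −1.
Repeated squaring mod 103: 45^2 = 2025 ≡ 68; 45^4 ≡ 68² = 4624 ≡ 92; 45^8 ≡ 92² = 8464 ≡ 18; 45^16 ≡ 18² = 324 ≡ 15; 45^32 ≡ 15² = 225 ≡ 19.
Since 51 = 32 + 16 + 2 + 1, 45^51 ≡ 19 · 15 · 68 · 45; multiplying out mod 103: 19·15 = 285 ≡ 79, then 79·68 = 5372 ≡ 16, then 16·45 = 720 ≡ 102. Thus 45^51 ≡ 102 ≡ −1 (mod 103).
By Euler's criterion 45 is a quadratic non-residue mod 103: no x satisfies x² ≡ 45 (mod 103).

No such integer exists.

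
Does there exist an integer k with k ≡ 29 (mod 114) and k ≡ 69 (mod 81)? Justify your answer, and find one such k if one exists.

There is no such integer.

Both moduli are multiples of 3 = gcd(114, 81), so any solution would satisfy k ≡ 29 and k ≡ 69 modulo 3 simultaneously.
But 29 mod 3 = 2 while 69 mod 3 = 0, a contradiction.
So no integer satisfies both congruences.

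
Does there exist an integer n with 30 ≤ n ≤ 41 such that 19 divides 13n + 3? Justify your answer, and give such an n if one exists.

For n = 30, 31, …, 41 the values of 13n + 3 modulo 19 are 13, 7, 1, 14, 8, 2, 15, 9, 3, 16, 10, 4 respectively.
None is 0, so 19 never divides 13n + 3 on this range.

No such integer n in that range exists.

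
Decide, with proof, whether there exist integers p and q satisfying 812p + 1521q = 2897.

812 and 1521 are coprime, so 812p + 1521q ranges over all of ℤ.
Euclidean algorithm: 1521 = 1·812 + 709, 812 = 1·709 + 103, 709 = 6·103 + 91, 103 = 1·91 + 12, 91 = 7·12 + 7, 12 = 1·7 + 5, 7 = 1·5 + 2, 5 = 2·2 + 1, 2 = 2·1 + 0.
Unwinding: 1 = 5 − 2·2 = 5 − 2·(7 − 1·5) = −2·7 + 3·5 = −2·7 + 3·(12 − 1·7) = 3·12 − 5·7 = 3·12 − 5·(91 − 7·12) = −5·91 + 38·12 = −5·91 + 38·(103 − 1·91) = 38·103 − 43·91 = 38·103 − 43·(709 − 6·103) = −43·709 + 296·103 = −43·709 + 296·(812 − 1·709) = 296·812 − 339·709 = 296·812 − 339·(1521 − 1·812) = −339·1521 + 635·812, i.e. 812·635 + 1521·(-339) = 1.
Multiplying through by 2897: p = 635·2897 = 1839595, q = (-339)·2897 = -982083 is a solution.
The general solution is p = 1839595 + 1521k, q = -982083 − 812k; taking k = -1209 gives the smaller pair p = 706, q = -375.
Indeed 812·706 + 1521·(-375) = 573272 − 570375 = 2897.

p = 706, q = -375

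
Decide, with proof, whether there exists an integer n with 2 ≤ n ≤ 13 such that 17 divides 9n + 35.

For n = 2, 3, …, 13 the values of 9n + 35 modulo 17 are 2, 11, 3, 12, 4, 13, 5, 14, 6, 15, 7, 16 respectively.
None is 0, so 17 never divides 9n + 35 on this range.

There is no such integer n in that range.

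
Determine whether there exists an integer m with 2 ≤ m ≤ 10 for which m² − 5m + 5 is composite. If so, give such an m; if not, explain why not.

m = 10

At m = 10: 10² − 5·10 + 5 = 55 = 5·11, which is composite.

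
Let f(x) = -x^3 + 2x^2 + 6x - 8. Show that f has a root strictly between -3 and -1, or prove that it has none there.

Such a root exists.

f(-3) = 19 and f(-1) = -11, which have opposite signs.
Since f is a polynomial it is continuous on [-3, -1].
By the Intermediate Value Theorem, f takes the value 0 somewhere in the open interval.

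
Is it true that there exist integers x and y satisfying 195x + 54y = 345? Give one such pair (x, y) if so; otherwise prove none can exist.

x = 17, y = -55

Since gcd(195, 54) = 3 and 345 = 3·115, Bézout's identity guarantees a solution.
Dividing through by 3 reduces the equation to 65x + 18y = 115.
Run the Euclidean algorithm on 65 and 18: 65 = 3·18 + 11, 18 = 1·11 + 7, 11 = 1·7 + 4, 7 = 1·4 + 3, 4 = 1·3 + 1, 3 = 3·1 + 0.
Back-substituting, 1 = 4 − 1·3 = 4 − (7 − 1·4) = −7 + 2·4 = −7 + 2·(11 − 1·7) = 2·11 − 3·7 = 2·11 − 3·(18 − 1·11) = −3·18 + 5·11 = −3·18 + 5·(65 − 3·18) = 5·65 − 18·18; that is, 65·5 + 18·(-18) = 1.
Multiplying through by 115: x = 5·115 = 575, y = (-18)·115 = -2070 is a solution.
Subtracting 31·18 from x and adding 31·65 to y gives the tidier solution (17, -55).
Check: 195·17 + 54·(-55) = 3315 − 2970 = 345. ✓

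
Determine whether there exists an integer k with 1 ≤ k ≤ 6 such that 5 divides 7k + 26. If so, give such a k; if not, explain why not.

At k = 1 the value 33 is not a multiple of 5. At k = 2 we get 7·2 + 26 = 40, and 40 = 5·8.

k = 2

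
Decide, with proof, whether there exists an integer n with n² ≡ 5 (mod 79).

n = 20 works: 20² = 400, and 400 − 5 = 395 = 5·79.

n = 20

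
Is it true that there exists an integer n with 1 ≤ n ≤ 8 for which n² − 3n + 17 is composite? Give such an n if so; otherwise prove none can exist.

At n = 8: 8² − 3·8 + 17 = 57 = 3·19, which is composite.

n = 8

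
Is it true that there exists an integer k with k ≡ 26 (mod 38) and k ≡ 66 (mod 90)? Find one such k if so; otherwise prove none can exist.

Here gcd(38, 90) = 2, and both 26 and 66 leave remainder 0 mod 2, so the system is consistent.
Put k = 26 + 38t, so we need 38t ≡ 40 (mod 90), equivalently (divide by 2) 19t ≡ 20 (mod 45).
Since 19·19 = 361 = 8·45 + 1, the inverse of 19 mod 45 is 19.
Therefore t ≡ 19·20 = 380 ≡ 20 (mod 45).
Then k = 26 + 38·20 = 786.
Check: 786 mod 38 = 26, 786 mod 90 = 66. ✓

k = 786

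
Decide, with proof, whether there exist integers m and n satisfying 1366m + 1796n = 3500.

m = 326, n = -246

Every value of 1366m + 1796n is a multiple of gcd(1366, 1796) = 2; since 2 ∣ 3500, solutions exist.
Dividing through by 2 reduces the equation to 683m + 898n = 1750.
Run the Euclidean algorithm on 898 and 683: 898 = 1·683 + 215, 683 = 3·215 + 38, 215 = 5·38 + 25, 38 = 1·25 + 13, 25 = 1·13 + 12, 13 = 1·12 + 1, 12 = 12·1 + 0.
Working back up the chain: 1 = 13 − 1·12 = 13 − (25 − 1·13) = −25 + 2·13 = −25 + 2·(38 − 1·25) = 2·38 − 3·25 = 2·38 − 3·(215 − 5·38) = −3·215 + 17·38 = −3·215 + 17·(683 − 3·215) = 17·683 − 54·215 = 17·683 − 54·(898 − 1·683) = −54·898 + 71·683. So 683·71 + 898·(-54) = 1.
Scaling by 1750 gives the particular solution (m, n) = (124250, -94500).
The general solution is m = 124250 + 898k, n = -94500 − 683k; taking k = -138 gives the smaller pair m = 326, n = -246.
Indeed 1366·326 + 1796·(-246) = 445316 − 441816 = 3500.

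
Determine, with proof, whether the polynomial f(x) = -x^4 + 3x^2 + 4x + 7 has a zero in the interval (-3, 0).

f(-3) = -59 and f(0) = 7, which have opposite signs.
f is continuous everywhere (it is a polynomial), in particular on [-3, 0].
By the Intermediate Value Theorem, f takes the value 0 somewhere in the open interval.

Yes, f has a root in the interval.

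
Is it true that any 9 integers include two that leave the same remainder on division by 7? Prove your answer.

True.

Each integer lies in one of the 7 residue classes modulo 7.
Placing 9 integers into 7 classes, some class receives at least two — say a and b.
So a and b have equal remainders mod 7, which is exactly what was to be shown.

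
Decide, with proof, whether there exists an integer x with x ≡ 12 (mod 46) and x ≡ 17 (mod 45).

x = 242

Since 46 and 45 share no common factor, CRT says the pair of congruences has a solution (unique mod 2070).
Write x = 12 + 46t and require 12 + 46t ≡ 17 (mod 45), i.e. 46t ≡ 5 (mod 45).
46 ≡ 1 (mod 45), so this reads 1t ≡ 5 (mod 45). So t ≡ 5 (mod 45).
Taking t = 5 gives x = 12 + 46·5 = 242.
Verify: 242 = 5·46 + 12 and 242 = 5·45 + 17. ✓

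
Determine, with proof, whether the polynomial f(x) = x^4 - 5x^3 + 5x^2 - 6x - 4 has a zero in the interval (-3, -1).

The endpoint values f(-3) = 275 and f(-1) = 13 are both positive. Claim: f(x) > 0 for every x in (-3, -1).
Shift to the endpoint -1: with x = -1 − u (0 < u < 2), one computes f(-1 − u) = u^4 + 9u^3 + 26u^2 + 35u + 13.
The nonzero coefficients here are all positive, so for u > 0 every term is positive (or zero), and the constant term 13 is strictly positive.
Therefore f(x) > 0 throughout (-3, -1), and f has no zero there.

No.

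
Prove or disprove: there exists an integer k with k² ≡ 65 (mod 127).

Apply Euler's criterion with the prime 127: 65 is a quadratic residue iff 65^63 ≡ 1 (mod 127), and a non-residue iff it is ≡ −1.
Repeated squaring mod 127: 65^2 = 4225 ≡ 34; 65^4 ≡ 34² = 1156 ≡ 13; 65^8 ≡ 13² = 169 ≡ 42; 65^16 ≡ 42² = 1764 ≡ 113; 65^32 ≡ 113² = 12769 ≡ 69.
Since 63 = 32 + 16 + 8 + 4 + 2 + 1, 65^63 ≡ 69 · 113 · 42 · 13 · 34 · 65; multiplying out mod 127: 69·113 = 7797 ≡ 50, then 50·42 = 2100 ≡ 68, then 68·13 = 884 ≡ 122, then 122·34 = 4148 ≡ 84, then 84·65 = 5460 ≡ 126. Thus 65^63 ≡ 126 ≡ −1 (mod 127).
By Euler's criterion 65 is a quadratic non-residue mod 127: no k satisfies k² ≡ 65 (mod 127).

No, no such integer exists.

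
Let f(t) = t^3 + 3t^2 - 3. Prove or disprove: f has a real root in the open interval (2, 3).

No such root exists.

f(2) = 17 and f(3) = 51, both positive, so a sign-change argument is unavailable; we show f keeps this sign on the whole interval.
Shift to the endpoint 2: with t = 2 + u (0 < u < 1), one computes f(2 + u) = u^3 + 9u^2 + 24u + 17.
The nonzero coefficients here are all positive, so for u > 0 every term is positive (or zero), and the constant term 17 is strictly positive.
Therefore f(t) > 0 throughout (2, 3), and f has no zero there.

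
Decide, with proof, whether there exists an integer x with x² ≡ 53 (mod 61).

Apply Euler's criterion with the prime 61: 53 is a quadratic residue iff 53^30 ≡ 1 (mod 61), and a non-residue iff it is ≡ −1.
Repeated squaring mod 61: 53^2 = 2809 ≡ 3; 53^4 ≡ 3² = 9 ≡ 9; 53^8 ≡ 9² = 81 ≡ 20; 53^16 ≡ 20² = 400 ≡ 34.
Since 30 = 16 + 8 + 4 + 2, 53^30 ≡ 34 · 20 · 9 · 3; multiplying out mod 61: 34·20 = 680 ≡ 9, then 9·9 = 81 ≡ 20, then 20·3 = 60 ≡ 60. Thus 53^30 ≡ 60 ≡ −1 (mod 61).
By Euler's criterion 53 is a quadratic non-residue mod 61: no x satisfies x² ≡ 53 (mod 61).

No such integer exists.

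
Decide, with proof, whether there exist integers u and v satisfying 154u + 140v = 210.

u = 5, v = -4

Since gcd(154, 140) = 14 and 210 = 14·15, Bézout's identity guarantees a solution.
Dividing through by 14 reduces the equation to 11u + 10v = 15.
Dividing repeatedly: 11 = 1·10 + 1, 10 = 10·1 + 0.
Unwinding: 1 = 11 − 1·10, i.e. 11·1 + 10·(-1) = 1.
Scaling by 15 gives the particular solution (u, v) = (15, -15).
Shifting by a multiple of (10, −11) keeps it a solution: u = 15 − 1·10 = 5, v = -15 + 1·11 = -4.
Check: 154·5 + 140·(-4) = 770 − 560 = 210. ✓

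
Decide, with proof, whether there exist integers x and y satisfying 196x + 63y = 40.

There are no such integers.

gcd(196, 63) = 7, so every integer of the form 196x + 63y is a multiple of 7.
However 40 leaves remainder 5 on division by 7.
Hence no integers x, y satisfy the equation.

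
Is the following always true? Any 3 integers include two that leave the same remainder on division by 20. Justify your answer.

Consider the 3 integers 43, 44, 45. They lie in distinct residue classes modulo 20, since 3 ≤ 20.
Hence this collection has no pair with equal remainders mod 20, disproving the claim.

No; for instance {43, 44, 45} is a counterexample.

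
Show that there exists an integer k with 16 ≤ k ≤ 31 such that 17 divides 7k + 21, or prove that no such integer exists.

At k = 31 we get 7·31 + 21 = 238, and 238 = 17·14.

k = 31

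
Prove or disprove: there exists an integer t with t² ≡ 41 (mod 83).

t = 46

Take t = 46. Then 46² = 2116 = 25·83 + 41, so 46² ≡ 41 (mod 83).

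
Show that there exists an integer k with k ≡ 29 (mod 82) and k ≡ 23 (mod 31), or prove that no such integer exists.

gcd(82, 31) = 1, so the Chinese Remainder Theorem guarantees exactly one residue class mod 2542 satisfying both.
Any solution of the first congruence is k = 29 + 82t; substituting into the second, 82t ≡ 23 − 29 ≡ 25 (mod 31).
82 ≡ 20 (mod 31), so this reads 20t ≡ 25 (mod 31). To invert 20 modulo 31: 31 = 1·20 + 11, 20 = 1·11 + 9, 11 = 1·9 + 2, 9 = 4·2 + 1, 2 = 2·1 + 0, and unwinding, 1 = 9 − 4·2 = 9 − 4·(11 − 1·9) = −4·11 + 5·9 = −4·11 + 5·(20 − 1·11) = 5·20 − 9·11 = 5·20 − 9·(31 − 1·20) = −9·31 + 14·20. Thus 20⁻¹ ≡ 14 (mod 31).
Therefore t ≡ 14·25 = 350 ≡ 9 (mod 31).
With t = 9: k = 29 + 82·9 = 767.
Indeed 767 ≡ 29 (mod 82) and 767 ≡ 23 (mod 31).

k = 767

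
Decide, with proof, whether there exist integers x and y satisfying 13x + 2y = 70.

x = 0, y = 35

Since gcd(13, 2) = 1, every integer is an integer combination of 13 and 2.
Run the Euclidean algorithm on 13 and 2: 13 = 6·2 + 1, 2 = 2·1 + 0.
Working back up the chain: 1 = 13 − 6·2. So 13·1 + 2·(-6) = 1.
Times 70: 13·70 + 2·(-420) = 70, so (70, -420) solves it.
Subtracting 35·2 from x and adding 35·13 to y gives the tidier solution (0, 35).
Check: 13·0 + 2·35 = 0 + 70 = 70. ✓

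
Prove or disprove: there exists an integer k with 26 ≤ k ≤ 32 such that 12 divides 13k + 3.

For k = 26, 27, …, 32 the values of 13k + 3 modulo 12 are 5, 6, 7, 8, 9, 10, 11 respectively.
None is 0, so 12 never divides 13k + 3 on this range.

No such integer k in that range exists.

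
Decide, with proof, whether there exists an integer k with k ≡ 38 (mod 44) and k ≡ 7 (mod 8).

Both moduli are multiples of 4 = gcd(44, 8), so any solution would satisfy k ≡ 38 and k ≡ 7 modulo 4 simultaneously.
However 38 ≡ 2 and 7 ≡ 3 (mod 4), and 2 ≠ 3.
Therefore no such k exists.

There is no such integer.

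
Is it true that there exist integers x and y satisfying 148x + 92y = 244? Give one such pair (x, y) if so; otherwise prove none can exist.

x = 6, y = -7

gcd(148, 92) = 4, and 4 divides 244, so integer solutions exist.
Dividing through by 4 reduces the equation to 37x + 23y = 61.
Euclidean algorithm: 37 = 1·23 + 14, 23 = 1·14 + 9, 14 = 1·9 + 5, 9 = 1·5 + 4, 5 = 1·4 + 1, 4 = 4·1 + 0.
Working back up the chain: 1 = 5 − 1·4 = 5 − (9 − 1·5) = −9 + 2·5 = −9 + 2·(14 − 1·9) = 2·14 − 3·9 = 2·14 − 3·(23 − 1·14) = −3·23 + 5·14 = −3·23 + 5·(37 − 1·23) = 5·37 − 8·23. So 37·5 + 23·(-8) = 1.
Scaling by 61 gives the particular solution (x, y) = (305, -488).
Subtracting 13·23 from x and adding 13·37 to y gives the tidier solution (6, -7).
Check: 148·6 + 92·(-7) = 888 − 644 = 244. ✓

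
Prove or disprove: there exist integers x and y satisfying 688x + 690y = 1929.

Both 688 and 690 are divisible by gcd(688, 690) = 2, hence so is any combination 688x + 690y.
However 1929 leaves remainder 1 on division by 2.
Hence no integers x, y satisfy the equation.

There are no such integers.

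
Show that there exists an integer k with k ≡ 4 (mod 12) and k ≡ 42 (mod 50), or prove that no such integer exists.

k = 292

gcd(12, 50) = 2. A simultaneous solution exists iff 4 ≡ 42 (mod 2); here 4 mod 2 = 0 = 42 mod 2, so it does.
Write k = 4 + 12t. Then 12t ≡ 42 − 4 ≡ 38 (mod 50); dividing through by 2 gives 6t ≡ 19 (mod 25).
Invert 6 mod 25 by the Euclidean algorithm: 25 = 4·6 + 1, 6 = 6·1 + 0; back-substituting, 1 = 25 − 4·6. Hence 6·(-4) ≡ 1, so 6⁻¹ ≡ -4 ≡ 21 (mod 25).
Multiplying by 21: t ≡ 21·19 = 399 ≡ 24 (mod 25).
Then k = 4 + 12·24 = 292.
Verify: 292 = 24·12 + 4 and 292 = 5·50 + 42. ✓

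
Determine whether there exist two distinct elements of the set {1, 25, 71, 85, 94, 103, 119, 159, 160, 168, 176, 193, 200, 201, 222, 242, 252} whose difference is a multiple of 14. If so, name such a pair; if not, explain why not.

1 and 71 are such a pair.

1 mod 14 = 1 and 71 mod 14 = 1, so 71 − 1 = 70 = 5·14.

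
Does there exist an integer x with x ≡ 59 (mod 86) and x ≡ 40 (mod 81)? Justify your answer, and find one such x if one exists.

x = 5305

gcd(86, 81) = 1, so the Chinese Remainder Theorem guarantees exactly one residue class mod 6966 satisfying both.
Any solution of the first congruence is x = 59 + 86t; substituting into the second, 86t ≡ 40 − 59 ≡ 62 (mod 81).
86 ≡ 5 (mod 81), so this reads 5t ≡ 62 (mod 81). Invert 5 mod 81 by the Euclidean algorithm: 81 = 16·5 + 1, 5 = 5·1 + 0; back-substituting, 1 = 81 − 16·5. Hence 5·(-16) ≡ 1, so 5⁻¹ ≡ -16 ≡ 65 (mod 81).
Therefore t ≡ 65·62 = 4030 ≡ 61 (mod 81).
Taking t = 61 gives x = 59 + 86·61 = 5305.
Verify: 5305 = 61·86 + 59 and 5305 = 65·81 + 40. ✓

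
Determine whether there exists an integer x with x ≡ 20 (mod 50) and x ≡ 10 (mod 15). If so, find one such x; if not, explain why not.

Here gcd(50, 15) = 5, and both 20 and 10 leave remainder 0 mod 5, so the system is consistent.
Step through x = 20, 20 + 50, 20 + 2·50, …: the values 20, 70 reduce mod 15 to 5, 10. The value 70 hits 10.
Verify: 70 = 1·50 + 20 and 70 = 4·15 + 10. ✓

x = 70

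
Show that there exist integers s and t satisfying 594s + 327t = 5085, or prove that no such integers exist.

s = 106, t = -177

Since gcd(594, 327) = 3 and 5085 = 3·1695, Bézout's identity guarantees a solution.
Dividing through by 3 reduces the equation to 198s + 109t = 1695.
Dividing repeatedly: 198 = 1·109 + 89, 109 = 1·89 + 20, 89 = 4·20 + 9, 20 = 2·9 + 2, 9 = 4·2 + 1, 2 = 2·1 + 0.
Unwinding: 1 = 9 − 4·2 = 9 − 4·(20 − 2·9) = −4·20 + 9·9 = −4·20 + 9·(89 − 4·20) = 9·89 − 40·20 = 9·89 − 40·(109 − 1·89) = −40·109 + 49·89 = −40·109 + 49·(198 − 1·109) = 49·198 − 89·109, i.e. 198·49 + 109·(-89) = 1.
Scaling by 1695 gives the particular solution (s, t) = (83055, -150855).
The general solution is s = 83055 + 109k, t = -150855 − 198k; taking k = -761 gives the smaller pair s = 106, t = -177.
Check: 594·106 + 327·(-177) = 62964 − 57879 = 5085. ✓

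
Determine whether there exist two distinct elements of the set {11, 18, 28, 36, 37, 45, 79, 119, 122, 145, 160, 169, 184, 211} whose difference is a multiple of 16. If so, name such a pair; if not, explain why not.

Two integers differ by a multiple of 16 exactly when they have the same residue mod 16. The residues are 11↦11, 18↦2, 28↦12, 36↦4, 37↦5, 45↦13, 79↦15, 119↦7, 122↦10, 145↦1, 160↦0, 169↦9, 184↦8, 211↦3.
No residue repeats among the 14 elements, so no pair has difference ≡ 0 (mod 16).

No, no such pair exists.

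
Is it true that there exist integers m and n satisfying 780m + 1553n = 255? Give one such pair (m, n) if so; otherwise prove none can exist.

780 and 1553 are coprime, so 780m + 1553n ranges over all of ℤ.
Dividing repeatedly: 1553 = 1·780 + 773, 780 = 1·773 + 7, 773 = 110·7 + 3, 7 = 2·3 + 1, 3 = 3·1 + 0.
Back-substituting, 1 = 7 − 2·3 = 7 − 2·(773 − 110·7) = −2·773 + 221·7 = −2·773 + 221·(780 − 1·773) = 221·780 − 223·773 = 221·780 − 223·(1553 − 1·780) = −223·1553 + 444·780; that is, 780·444 + 1553·(-223) = 1.
Times 255: 780·113220 + 1553·(-56865) = 255, so (113220, -56865) solves it.
Subtracting 72·1553 from m and adding 72·780 to n gives the tidier solution (1404, -705).
Indeed 780·1404 + 1553·(-705) = 1095120 − 1094865 = 255.

m = 1404, n = -705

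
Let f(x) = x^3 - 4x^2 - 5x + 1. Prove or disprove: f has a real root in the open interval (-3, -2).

The endpoint values f(-3) = -47 and f(-2) = -13 are both negative. Claim: f(x) < 0 for every x in (-3, -2).
Substitute x = -2 − u, where 0 < u < 1 on the interval. Expanding, f(-2 − u) = -u^3 - 10u^2 - 23u - 13.
All 4 nonzero coefficients of this polynomial in u are negative; hence for u > 0 the value is a sum of negative terms (the constant -13 among them).
So f is strictly negative on (-3, -2); no root exists in the interval.

No such root exists.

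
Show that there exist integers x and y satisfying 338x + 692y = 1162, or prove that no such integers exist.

x = 71, y = -33

Every value of 338x + 692y is a multiple of gcd(338, 692) = 2; since 2 ∣ 1162, solutions exist.
Dividing through by 2 reduces the equation to 169x + 346y = 581.
Run the Euclidean algorithm on 346 and 169: 346 = 2·169 + 8, 169 = 21·8 + 1, 8 = 8·1 + 0.
Back-substituting, 1 = 169 − 21·8 = 169 − 21·(346 − 2·169) = −21·346 + 43·169; that is, 169·43 + 346·(-21) = 1.
Scaling by 581 gives the particular solution (x, y) = (24983, -12201).
Shifting by a multiple of (346, −169) keeps it a solution: x = 24983 − 72·346 = 71, y = -12201 + 72·169 = -33.
Check: 338·71 + 692·(-33) = 23998 − 22836 = 1162. ✓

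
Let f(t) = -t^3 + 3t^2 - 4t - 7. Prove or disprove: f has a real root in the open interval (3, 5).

f(3) = -19 and f(5) = -77, both negative.
f'(t) = -3t^2 + 6t - 4 has discriminant 6² − 4·(-3)·(-4) = -12 < 0, so f' has no real roots and is negative for every real t.
Hence f is strictly decreasing on ℝ, and in particular on [3, 5]. A strictly monotone function with same-sign endpoint values stays negative on the whole interval, so f has no zero in (3, 5).

No such root exists.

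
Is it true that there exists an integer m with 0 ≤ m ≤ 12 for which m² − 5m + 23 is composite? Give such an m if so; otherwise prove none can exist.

The values for m = 0, 1, …, 12 are 23, 19, 17, 17, 19, 23, 29, 37, 47, 59, 73, 89, 107, and each of these is prime.
So no value in the range makes the expression composite.

No, no such integer m in that range exists.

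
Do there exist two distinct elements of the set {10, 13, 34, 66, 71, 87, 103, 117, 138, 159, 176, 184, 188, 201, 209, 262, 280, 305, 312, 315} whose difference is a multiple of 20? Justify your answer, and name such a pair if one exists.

Reduce each element modulo 20: 10↦10, 13↦13, 34↦14, 66↦6, 71↦11, 87↦7, 103↦3, 117↦17, 138↦18, 159↦19, 176↦16, 184↦4, 188↦8, 201↦1, 209↦9, 262↦2, 280↦0, 305↦5, 312↦12, 315↦15.
All 20 residues are distinct, so no two elements differ by a multiple of 20.

No such pair exists.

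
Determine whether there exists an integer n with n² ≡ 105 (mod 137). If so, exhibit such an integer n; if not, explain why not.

n = 70

n = 70 works: 70² = 4900, and 4900 − 105 = 4795 = 35·137.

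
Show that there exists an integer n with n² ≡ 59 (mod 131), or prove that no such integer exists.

n = 37 works: 37² = 1369, and 1369 − 59 = 1310 = 10·131.

n = 37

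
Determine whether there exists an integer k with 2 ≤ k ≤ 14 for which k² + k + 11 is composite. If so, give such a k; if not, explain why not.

k = 14

At k = 14: 14² + 14 + 11 = 221 = 13·17, which is composite.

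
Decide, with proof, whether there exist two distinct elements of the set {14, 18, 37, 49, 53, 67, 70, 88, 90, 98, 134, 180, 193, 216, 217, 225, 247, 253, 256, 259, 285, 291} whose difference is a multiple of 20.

Both 14 and 134 leave remainder 14 on division by 20; their difference 120 = 6·20 is a multiple of 20.

14 and 134 are such a pair.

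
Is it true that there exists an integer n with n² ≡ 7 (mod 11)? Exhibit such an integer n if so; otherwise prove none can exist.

There is no such integer.

Since (11 − n)² ≡ n² (mod 11), it suffices to square n = 0, 1, …, 5: the residues are 0, 1, 4, 9, 5, 3.
The set of squares mod 11 is therefore {0, 1, 3, 4, 5, 9}, which does not contain 7.
Therefore n² ≡ 7 (mod 11) has no solution.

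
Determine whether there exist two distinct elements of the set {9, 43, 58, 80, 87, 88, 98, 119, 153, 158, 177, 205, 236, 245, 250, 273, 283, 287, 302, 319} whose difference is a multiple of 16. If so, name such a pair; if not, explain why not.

The pair (9, 153) works.

Both 9 and 153 leave remainder 9 on division by 16; their difference 144 = 9·16 is a multiple of 16.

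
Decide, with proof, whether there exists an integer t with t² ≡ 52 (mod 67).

No, no such integer exists.

67 is prime, so by Euler's criterion 52 is a square mod 67 iff 52^((67−1)/2) = 52^33 ≡ 1 (mod 67).
Repeated squaring mod 67: 52^2 = 2704 ≡ 24; 52^4 ≡ 24² = 576 ≡ 40; 52^8 ≡ 40² = 1600 ≡ 59; 52^16 ≡ 59² = 3481 ≡ 64; 52^32 ≡ 64² = 4096 ≡ 9.
Since 33 = 32 + 1, 52^33 ≡ 9 · 52; multiplying out mod 67: 9·52 = 468 ≡ 66. Thus 52^33 ≡ 66 ≡ −1 (mod 67).
By Euler's criterion 52 is a quadratic non-residue mod 67: no t satisfies t² ≡ 52 (mod 67).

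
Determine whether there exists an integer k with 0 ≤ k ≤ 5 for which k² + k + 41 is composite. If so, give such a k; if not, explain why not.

There is no such integer k in that range.

The values for k = 0, 1, …, 5 are 41, 43, 47, 53, 61, 71, and each of these is prime.
So no value in the range makes the expression composite.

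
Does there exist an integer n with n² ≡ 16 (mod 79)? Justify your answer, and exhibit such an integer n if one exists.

n = 75 works: 75² = 5625, and 5625 − 16 = 5609 = 71·79.

n = 75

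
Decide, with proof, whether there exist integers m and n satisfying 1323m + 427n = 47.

Any value of 1323m + 427n is a multiple of gcd(1323, 427) = 7.
However 47 leaves remainder 5 on division by 7.
So the equation is unsolvable over ℤ.

No, no such integers exist.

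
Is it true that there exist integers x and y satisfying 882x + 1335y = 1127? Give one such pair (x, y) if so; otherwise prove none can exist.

Both 882 and 1335 are divisible by gcd(882, 1335) = 3, hence so is any combination 882x + 1335y.
But 1127 = 3·375 + 2, so 3 ∤ 1127.
Therefore 882x + 1335y = 1127 has no solution in integers.

There are no such integers.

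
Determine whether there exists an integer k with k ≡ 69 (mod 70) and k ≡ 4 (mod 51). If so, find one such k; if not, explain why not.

k = 769

The moduli 70 and 51 are coprime, so by the Chinese Remainder Theorem a unique solution modulo 3570 exists.
Any solution of the first congruence is k = 69 + 70t; substituting into the second, 70t ≡ 4 − 69 ≡ 37 (mod 51).
70 ≡ 19 (mod 51), so this reads 19t ≡ 37 (mod 51). Note 19·43 = 817 ≡ 1 (mod 51) (as 817 − 1 = 16·51), so 19⁻¹ ≡ 43.
Therefore t ≡ 43·37 = 1591 ≡ 10 (mod 51).
Taking t = 10 gives k = 69 + 70·10 = 769.
Verify: 769 = 10·70 + 69 and 769 = 15·51 + 4. ✓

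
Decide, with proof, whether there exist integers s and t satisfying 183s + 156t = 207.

Since gcd(183, 156) = 3 and 207 = 3·69, Bézout's identity guarantees a solution.
Dividing through by 3 reduces the equation to 61s + 52t = 69.
Run the Euclidean algorithm on 61 and 52: 61 = 1·52 + 9, 52 = 5·9 + 7, 9 = 1·7 + 2, 7 = 3·2 + 1, 2 = 2·1 + 0.
Unwinding: 1 = 7 − 3·2 = 7 − 3·(9 − 1·7) = −3·9 + 4·7 = −3·9 + 4·(52 − 5·9) = 4·52 − 23·9 = 4·52 − 23·(61 − 1·52) = −23·61 + 27·52, i.e. 61·(-23) + 52·27 = 1.
Scaling by 69 gives the particular solution (s, t) = (-1587, 1863).
Shifting by a multiple of (52, −61) keeps it a solution: s = -1587 + 31·52 = 25, t = 1863 − 31·61 = -28.
Indeed 183·25 + 156·(-28) = 4575 − 4368 = 207.

s = 25, t = -28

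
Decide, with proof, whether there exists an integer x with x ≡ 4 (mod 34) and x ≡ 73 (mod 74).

Both moduli are multiples of 2 = gcd(34, 74), so any solution would satisfy x ≡ 4 and x ≡ 73 modulo 2 simultaneously.
However 4 ≡ 0 and 73 ≡ 1 (mod 2), and 0 ≠ 1.
So no integer satisfies both congruences.

No, no such integer exists.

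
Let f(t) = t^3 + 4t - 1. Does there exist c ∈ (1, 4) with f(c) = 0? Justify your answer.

Evaluate at the endpoints: f(1) = 4, f(4) = 79 — same sign (positive).
f'(t) = 3t^2 + 4 has discriminant 0² − 4·3·4 = -48 < 0, so f' has no real roots and is positive for every real t.
Hence f is strictly increasing on ℝ, and in particular on [1, 4]. A strictly monotone function with same-sign endpoint values stays positive on the whole interval, so f has no zero in (1, 4).

No.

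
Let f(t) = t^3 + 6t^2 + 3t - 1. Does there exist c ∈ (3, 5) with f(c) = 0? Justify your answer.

f(3) = 89 and f(5) = 289, both positive, so a sign-change argument is unavailable; we show f keeps this sign on the whole interval.
Substitute t = 3 + u, where 0 < u < 2 on the interval. Expanding, f(3 + u) = u^3 + 15u^2 + 66u + 89.
All 4 nonzero coefficients of this polynomial in u are positive; hence for u > 0 the value is a sum of positive terms (the constant 89 among them).
So f is strictly positive on (3, 5); no root exists in the interval.

f has no root in that interval.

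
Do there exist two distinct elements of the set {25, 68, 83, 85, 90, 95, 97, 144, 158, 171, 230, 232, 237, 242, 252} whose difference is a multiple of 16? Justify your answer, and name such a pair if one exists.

Reduce each element modulo 16: 25↦9, 68↦4, 83↦3, 85↦5, 90↦10, 95↦15, 97↦1, 144↦0, 158↦14, 171↦11, 230↦6, 232↦8, 237↦13, 242↦2, 252↦12.
All 15 residues are distinct, so no two elements differ by a multiple of 16.

There is no such pair.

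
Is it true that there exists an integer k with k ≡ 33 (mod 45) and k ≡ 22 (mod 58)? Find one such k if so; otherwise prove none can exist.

gcd(45, 58) = 1, so the Chinese Remainder Theorem guarantees exactly one residue class mod 2610 satisfying both.
Any solution of the first congruence is k = 33 + 45t; substituting into the second, 45t ≡ 22 − 33 ≡ 47 (mod 58).
Invert 45 mod 58 by the Euclidean algorithm: 58 = 1·45 + 13, 45 = 3·13 + 6, 13 = 2·6 + 1, 6 = 6·1 + 0; back-substituting, 1 = 13 − 2·6 = 13 − 2·(45 − 3·13) = −2·45 + 7·13 = −2·45 + 7·(58 − 1·45) = 7·58 − 9·45. Hence 45·(-9) ≡ 1, so 45⁻¹ ≡ -9 ≡ 49 (mod 58).
Multiplying by 49: t ≡ 49·47 = 2303 ≡ 41 (mod 58).
With t = 41: k = 33 + 45·41 = 1878.
Check: 1878 mod 45 = 33, 1878 mod 58 = 22. ✓

k = 1878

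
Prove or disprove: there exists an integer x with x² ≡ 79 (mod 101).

x = 33

x = 33 works: 33² = 1089, and 1089 − 79 = 1010 = 10·101.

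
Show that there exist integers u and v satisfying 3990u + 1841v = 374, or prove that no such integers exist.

No, no such integers exist.

Any value of 3990u + 1841v is a multiple of gcd(3990, 1841) = 7.
But 374 = 7·53 + 3, so 7 ∤ 374.
So the equation is unsolvable over ℤ.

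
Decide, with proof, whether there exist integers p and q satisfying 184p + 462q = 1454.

Every value of 184p + 462q is a multiple of gcd(184, 462) = 2; since 2 ∣ 1454, solutions exist.
Dividing through by 2 reduces the equation to 92p + 231q = 727.
Run the Euclidean algorithm on 231 and 92: 231 = 2·92 + 47, 92 = 1·47 + 45, 47 = 1·45 + 2, 45 = 22·2 + 1, 2 = 2·1 + 0.
Unwinding: 1 = 45 − 22·2 = 45 − 22·(47 − 1·45) = −22·47 + 23·45 = −22·47 + 23·(92 − 1·47) = 23·92 − 45·47 = 23·92 − 45·(231 − 2·92) = −45·231 + 113·92, i.e. 92·113 + 231·(-45) = 1.
Scaling by 727 gives the particular solution (p, q) = (82151, -32715).
Subtracting 355·231 from p and adding 355·92 to q gives the tidier solution (146, -55).
Indeed 184·146 + 462·(-55) = 26864 − 25410 = 1454.

p = 146, q = -55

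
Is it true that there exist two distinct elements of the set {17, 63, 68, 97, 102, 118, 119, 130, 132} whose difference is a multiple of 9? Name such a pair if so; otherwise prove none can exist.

No such pair exists.

Reduce each element modulo 9: 17↦8, 63↦0, 68↦5, 97↦7, 102↦3, 118↦1, 119↦2, 130↦4, 132↦6.
All 9 residues are distinct, so no two elements differ by a multiple of 9.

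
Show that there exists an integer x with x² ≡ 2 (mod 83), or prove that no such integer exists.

Apply Euler's criterion with the prime 83: 2 is a quadratic residue iff 2^41 ≡ 1 (mod 83), and a non-residue iff it is ≡ −1.
Squaring successively (mod 83): 2^2 = 4 ≡ 4; 2^4 ≡ 4² = 16 ≡ 16; 2^8 ≡ 16² = 256 ≡ 7; 2^16 ≡ 7² = 49 ≡ 49; 2^32 ≡ 49² = 2401 ≡ 77.
Since 41 = 32 + 8 + 1, 2^41 ≡ 77 · 7 · 2; multiplying out mod 83: 77·7 = 539 ≡ 41, then 41·2 = 82 ≡ 82. Thus 2^41 ≡ 82 ≡ −1 (mod 83).
The value −1 means 2 is a non-residue modulo 83, so x² ≡ 2 (mod 83) is impossible.

No such integer exists.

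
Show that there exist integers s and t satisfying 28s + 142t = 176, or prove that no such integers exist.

gcd(28, 142) = 2, and 2 divides 176, so integer solutions exist.
Dividing through by 2 reduces the equation to 14s + 71t = 88.
Dividing repeatedly: 71 = 5·14 + 1, 14 = 14·1 + 0.
Unwinding: 1 = 71 − 5·14, i.e. 14·(-5) + 71·1 = 1.
Times 88: 14·(-440) + 71·88 = 88, so (-440, 88) solves it.
Adding 7·71 to s and subtracting 7·14 from t gives the tidier solution (57, -10).
Indeed 28·57 + 142·(-10) = 1596 − 1420 = 176.

s = 57, t = -10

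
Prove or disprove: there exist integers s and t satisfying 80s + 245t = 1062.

gcd(80, 245) = 5, so every integer of the form 80s + 245t is a multiple of 5.
But 1062 is not a multiple of 5 (it leaves remainder 2).
Hence no integers s, t satisfy the equation.

No such integers exist.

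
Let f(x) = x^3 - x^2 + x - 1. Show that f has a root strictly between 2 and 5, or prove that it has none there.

Evaluate at the endpoints: f(2) = 5, f(5) = 104 — same sign (positive).
f'(x) = 3x^2 - 2x + 1 has discriminant (-2)² − 4·3·1 = -8 < 0, so f' has no real roots and is positive for every real x.
Hence f is strictly increasing on ℝ, and in particular on [2, 5]. A strictly monotone function with same-sign endpoint values stays positive on the whole interval, so f has no zero in (2, 5).

No such root exists.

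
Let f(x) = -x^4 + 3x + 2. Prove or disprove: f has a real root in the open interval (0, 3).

f(0) = 2 and f(3) = -70, which have opposite signs.
f is continuous everywhere (it is a polynomial), in particular on [0, 3].
By the Intermediate Value Theorem, f takes the value 0 somewhere in the open interval.

Such a root exists.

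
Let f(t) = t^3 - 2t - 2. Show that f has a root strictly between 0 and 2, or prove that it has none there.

f(0) = -2 and f(2) = 2, which have opposite signs.
Since f is a polynomial it is continuous on [0, 2].
By the Intermediate Value Theorem f must vanish at some point of (0, 2).

Yes, f has a root in the interval.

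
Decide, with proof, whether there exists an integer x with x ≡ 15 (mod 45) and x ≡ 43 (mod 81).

gcd(45, 81) = 9. If x ≡ 15 (mod 45) and x ≡ 43 (mod 81), then x ≡ 15 (mod 9) and x ≡ 43 (mod 9).
However 15 ≡ 6 and 43 ≡ 7 (mod 9), and 6 ≠ 7.
Hence the system has no solution.

There is no such integer.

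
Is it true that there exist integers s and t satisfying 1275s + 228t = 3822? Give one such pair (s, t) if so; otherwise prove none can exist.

s = 30, t = -151

gcd(1275, 228) = 3, and 3 divides 3822, so integer solutions exist.
Dividing through by 3 reduces the equation to 425s + 76t = 1274.
Euclidean algorithm: 425 = 5·76 + 45, 76 = 1·45 + 31, 45 = 1·31 + 14, 31 = 2·14 + 3, 14 = 4·3 + 2, 3 = 1·2 + 1, 2 = 2·1 + 0.
Back-substituting, 1 = 3 − 1·2 = 3 − (14 − 4·3) = −14 + 5·3 = −14 + 5·(31 − 2·14) = 5·31 − 11·14 = 5·31 − 11·(45 − 1·31) = −11·45 + 16·31 = −11·45 + 16·(76 − 1·45) = 16·76 − 27·45 = 16·76 − 27·(425 − 5·76) = −27·425 + 151·76; that is, 425·(-27) + 76·151 = 1.
Times 1274: 425·(-34398) + 76·192374 = 1274, so (-34398, 192374) solves it.
Shifting by a multiple of (76, −425) keeps it a solution: s = -34398 + 453·76 = 30, t = 192374 − 453·425 = -151.
Indeed 1275·30 + 228·(-151) = 38250 − 34428 = 3822.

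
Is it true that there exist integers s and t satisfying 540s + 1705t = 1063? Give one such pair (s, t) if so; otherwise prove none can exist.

gcd(540, 1705) = 5, so every integer of the form 540s + 1705t is a multiple of 5.
But 1063 = 5·212 + 3, so 5 ∤ 1063.
Therefore 540s + 1705t = 1063 has no solution in integers.

No, no such integers exist.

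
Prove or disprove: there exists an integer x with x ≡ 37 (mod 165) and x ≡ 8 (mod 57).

Both moduli are multiples of 3 = gcd(165, 57), so any solution would satisfy x ≡ 37 and x ≡ 8 modulo 3 simultaneously.
But 37 mod 3 = 1 while 8 mod 3 = 2, a contradiction.
Therefore no such x exists.

No, no such integer exists.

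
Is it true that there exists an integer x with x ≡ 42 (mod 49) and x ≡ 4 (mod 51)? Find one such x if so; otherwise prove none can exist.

x = 973

The moduli 49 and 51 are coprime, so by the Chinese Remainder Theorem a unique solution modulo 2499 exists.
Any solution of the first congruence is x = 42 + 49t; substituting into the second, 49t ≡ 4 − 42 ≡ 13 (mod 51).
Note 49·25 = 1225 ≡ 1 (mod 51) (as 1225 − 1 = 24·51), so 49⁻¹ ≡ 25.
Multiplying by 25: t ≡ 25·13 = 325 ≡ 19 (mod 51).
Taking t = 19 gives x = 42 + 49·19 = 973.
Indeed 973 ≡ 42 (mod 49) and 973 ≡ 4 (mod 51).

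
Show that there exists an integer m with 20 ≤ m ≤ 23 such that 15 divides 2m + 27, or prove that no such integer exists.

For m = 20, 21, 22, 23 the values of 2m + 27 modulo 15 are 7, 9, 11, 13 respectively.
None is 0, so 15 never divides 2m + 27 on this range.

No, no such integer m in that range exists.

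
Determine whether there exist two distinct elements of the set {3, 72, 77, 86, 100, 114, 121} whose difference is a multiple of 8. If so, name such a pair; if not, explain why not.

Residues mod 8: 3↦3, 72↦0, 77↦5, 86↦6, 100↦4, 114↦2, 121↦1.
All 7 residues are distinct, so no two elements differ by a multiple of 8.

No, no such pair exists.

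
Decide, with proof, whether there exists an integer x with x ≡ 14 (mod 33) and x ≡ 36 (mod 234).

Reduce both congruences modulo 3, which divides 33 and 234: they say x ≡ 14 (mod 3) and x ≡ 36 (mod 3).
These are incompatible: 14 − 36 = -22 is not divisible by 3.
So no integer satisfies both congruences.

No such integer exists.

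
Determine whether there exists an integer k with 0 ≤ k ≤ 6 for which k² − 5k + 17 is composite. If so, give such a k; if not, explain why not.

The values for k = 0, 1, …, 6 are 17, 13, 11, 11, 13, 17, 23, and each of these is prime.
So no value in the range makes the expression composite.

There is no such integer k in that range.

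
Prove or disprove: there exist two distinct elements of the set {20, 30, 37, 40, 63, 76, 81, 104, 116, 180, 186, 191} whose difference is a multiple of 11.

Reduce each element mod 11: 20↦9, 30↦8, 37↦4, 40↦7, 63↦8, 76↦10, 81↦4, 104↦5, 116↦6, 180↦4, 186↦10, 191↦4. The residue 8 repeats (at 30 and 63), and 63 − 30 = 33 = 3·11.

The pair (30, 63) works.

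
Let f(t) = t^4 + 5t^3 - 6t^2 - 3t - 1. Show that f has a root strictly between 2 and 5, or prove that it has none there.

No.

The endpoint values f(2) = 25 and f(5) = 1084 are both positive. Claim: f(t) > 0 for every t in (2, 5).
Shift to the endpoint 2: with t = 2 + u (0 < u < 3), one computes f(2 + u) = u^4 + 13u^3 + 48u^2 + 65u + 25.
All 5 nonzero coefficients of this polynomial in u are positive; hence for u > 0 the value is a sum of positive terms (the constant 25 among them).
So f is strictly positive on (2, 5); no root exists in the interval.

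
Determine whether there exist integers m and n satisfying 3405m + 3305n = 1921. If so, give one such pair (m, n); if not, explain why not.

No, no such integers exist.

gcd(3405, 3305) = 5, so every integer of the form 3405m + 3305n is a multiple of 5.
But 1921 = 5·384 + 1, so 5 ∤ 1921.
Therefore 3405m + 3305n = 1921 has no solution in integers.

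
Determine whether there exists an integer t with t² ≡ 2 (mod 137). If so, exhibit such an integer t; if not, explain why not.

t = 31

Take t = 31. Then 31² = 961 = 7·137 + 2, so 31² ≡ 2 (mod 137).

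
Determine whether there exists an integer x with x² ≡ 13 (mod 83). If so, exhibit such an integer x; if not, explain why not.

There is no such integer.

Apply Euler's criterion with the prime 83: 13 is a quadratic residue iff 13^41 ≡ 1 (mod 83), and a non-residue iff it is ≡ −1.
Repeated squaring mod 83: 13^2 = 169 ≡ 3; 13^4 ≡ 3² = 9 ≡ 9; 13^8 ≡ 9² = 81 ≡ 81; 13^16 ≡ 81² = 6561 ≡ 4; 13^32 ≡ 4² = 16 ≡ 16.
Since 41 = 32 + 8 + 1, 13^41 ≡ 16 · 81 · 13; multiplying out mod 83: 16·81 = 1296 ≡ 51, then 51·13 = 663 ≡ 82. Thus 13^41 ≡ 82 ≡ −1 (mod 83).
By Euler's criterion 13 is a quadratic non-residue mod 83: no x satisfies x² ≡ 13 (mod 83).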